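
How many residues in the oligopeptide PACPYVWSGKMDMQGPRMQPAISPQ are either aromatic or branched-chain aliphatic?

Aromatic: F, W, Y. Branched-chain aliphatic: I, L, V.
Aromatic residues here: Y5, W7 (2).
Branched-chain aliphatic residues here: V6, I22 (2).
The two groups share no amino acid, so total = 2 + 2 = 4.

4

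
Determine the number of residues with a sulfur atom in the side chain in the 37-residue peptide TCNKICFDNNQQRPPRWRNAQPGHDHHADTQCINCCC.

Only Cys (C) and Met (M) have a sulfur atom in the side chain.
Matching residues: C2, C6, C32, C35, C36, C37.

6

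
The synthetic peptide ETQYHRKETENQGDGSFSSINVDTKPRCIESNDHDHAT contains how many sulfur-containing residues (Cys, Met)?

Matching residues: C28.

1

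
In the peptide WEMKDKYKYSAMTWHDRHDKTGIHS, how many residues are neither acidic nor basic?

13

Acidic: D, E. Basic: K, R, H. All other residues are neither.
Matching residues: W1, M3, Y7, Y9, S10, A11, M12, T13, W14, T21, G22, I23, S25.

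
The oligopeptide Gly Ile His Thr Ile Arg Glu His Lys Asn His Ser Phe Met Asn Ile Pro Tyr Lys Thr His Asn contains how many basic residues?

7

K, R, and H are the three residues with basic side chains (ε-amine, guanidinium, and imidazole respectively).
Matching residues: His3, Arg6, His8, Lys9, His11, Lys19, His21.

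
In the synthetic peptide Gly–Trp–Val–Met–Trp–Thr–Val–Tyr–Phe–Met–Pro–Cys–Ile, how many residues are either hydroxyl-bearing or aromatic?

5

Hydroxyl-bearing: S, T, Y. Aromatic: F, W, Y.
Hydroxyl-bearing residues here: Thr6, Tyr8 (2).
Aromatic residues here: Trp2, Trp5, Tyr8, Phe9 (4).
Y is in both groups, so the 1 Y residue must not be double-counted.
Total = 2 + 4 − 1 = 5.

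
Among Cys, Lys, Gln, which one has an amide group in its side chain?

Only N (asparagine) and Q (glutamine) carry a side-chain carboxamide.
Of the listed options, only Gln belongs to this group.

Gln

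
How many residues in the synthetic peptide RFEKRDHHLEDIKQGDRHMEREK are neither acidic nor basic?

Acidic: D, E. Basic: K, R, H. All other residues are neither.
Matching residues: F2, L9, I12, Q14, G15, M19.

6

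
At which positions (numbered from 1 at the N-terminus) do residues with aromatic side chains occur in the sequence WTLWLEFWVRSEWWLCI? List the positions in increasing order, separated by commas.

1, 4, 7, 8, 13, 14

The aromatic amino acids are Phe (F, benzyl), Trp (W, indole), and Tyr (Y, phenol).
Matching residues: W1, W4, F7, W8, W13, W14.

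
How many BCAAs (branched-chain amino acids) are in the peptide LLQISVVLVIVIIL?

The BCAAs are Val, Leu, and Ile — aliphatic side chains with a branch point.
Matching residues: L1, L2, I4, V6, V7, L8, V9, I10, V11, I12, I13, L14.

12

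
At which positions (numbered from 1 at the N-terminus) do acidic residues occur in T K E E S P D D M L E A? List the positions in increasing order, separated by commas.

Aspartate (D) and glutamate (E) have carboxylic-acid side chains and are the acidic amino acids.
Matching residues: E3, E4, D7, D8, E11.

3, 4, 7, 8, 11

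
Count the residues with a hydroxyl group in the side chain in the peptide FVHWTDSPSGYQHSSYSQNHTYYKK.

Serine (S), threonine (T), and tyrosine (Y) each carry a hydroxyl group on the side chain.
Matching residues: T5, S7, S9, Y11, S14, S15, Y16, S17, T21, Y22, Y23.

11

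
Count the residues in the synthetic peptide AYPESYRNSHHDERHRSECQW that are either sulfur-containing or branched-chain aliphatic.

Sulfur-containing: C, M. Branched-chain aliphatic: I, L, V.
Sulfur-containing residues here: C19 (1).
Branched-chain aliphatic residues here: none (0).
The two groups share no amino acid, so total = 1 + 0 = 1.

1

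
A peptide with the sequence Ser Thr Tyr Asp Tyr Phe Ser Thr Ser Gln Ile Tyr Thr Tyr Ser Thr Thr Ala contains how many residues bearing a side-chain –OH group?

The –OH-bearing residues are Ser, Thr (aliphatic alcohols), and Tyr (phenol).
Matching residues: Ser1, Thr2, Tyr3, Tyr5, Ser7, Thr8, Ser9, Tyr12, Thr13, Tyr14, Ser15, Thr16, Thr17.

13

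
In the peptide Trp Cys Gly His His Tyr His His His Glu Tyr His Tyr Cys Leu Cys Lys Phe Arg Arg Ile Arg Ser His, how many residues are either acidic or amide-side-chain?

Acidic: D, E. Amide-side-chain: N, Q.
Acidic residues here: Glu10 (1).
Amide-side-chain residues here: none (0).
The two groups share no amino acid, so total = 1 + 0 = 1.

1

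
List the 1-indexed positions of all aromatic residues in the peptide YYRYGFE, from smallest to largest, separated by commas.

1, 2, 4, 6

Phenylalanine (F), tryptophan (W), and tyrosine (Y) have aromatic ring side chains.
Matching residues: Y1, Y2, Y4, F6.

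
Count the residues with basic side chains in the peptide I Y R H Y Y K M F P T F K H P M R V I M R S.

K, R, and H are the three residues with basic side chains (ε-amine, guanidinium, and imidazole respectively).
Matching residues: R3, H4, K7, K13, H14, R17, R21.

7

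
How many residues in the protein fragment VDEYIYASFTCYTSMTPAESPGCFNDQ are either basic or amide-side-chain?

2

Basic: H, K, R. Amide-side-chain: N, Q.
Basic residues here: none (0).
Amide-side-chain residues here: N25, Q27 (2).
The two groups share no amino acid, so total = 0 + 2 = 2.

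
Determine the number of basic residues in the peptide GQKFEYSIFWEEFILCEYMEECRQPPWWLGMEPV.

2

Lysine (K), arginine (R), and histidine (H) have basic, nitrogen-containing side chains.
Matching residues: K3, R23.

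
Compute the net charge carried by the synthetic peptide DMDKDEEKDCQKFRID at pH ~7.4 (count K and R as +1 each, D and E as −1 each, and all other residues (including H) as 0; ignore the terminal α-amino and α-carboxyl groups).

Positive (K, R): K4, K8, K12, R14 → +4.
Negative (D, E): D1, D3, D5, E6, E7, D9, D16 → −7.
Net charge = (+4) + (−7) = −3.

-3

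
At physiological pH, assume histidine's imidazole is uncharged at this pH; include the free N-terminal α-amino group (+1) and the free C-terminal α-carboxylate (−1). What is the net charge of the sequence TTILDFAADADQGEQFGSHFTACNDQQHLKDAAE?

At pH ~7.4 the Lys and Arg side chains are protonated (+1), the Asp and Glu side chains are deprotonated (−1), and with His taken as neutral all other side chains carry no charge.
Positive (K, R): K30 → +1.
Negative (D, E): D5, D9, D11, E14, D25, D31, E34 → −7.
The N-terminus (+1) and C-terminus (−1) cancel.
Net charge = (+1) + (−7) = −6.

-6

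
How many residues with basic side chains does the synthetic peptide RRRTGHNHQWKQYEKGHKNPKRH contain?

12

The basic amino acids are Lys (K), Arg (R), and His (H).
Matching residues: R1, R2, R3, H6, H8, K11, K15, H17, K18, K21, R22, H23.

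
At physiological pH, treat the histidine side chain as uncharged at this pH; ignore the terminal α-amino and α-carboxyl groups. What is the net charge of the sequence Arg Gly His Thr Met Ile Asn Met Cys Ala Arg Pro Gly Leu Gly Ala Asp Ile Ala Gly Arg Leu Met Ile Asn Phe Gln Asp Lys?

+2

At pH ~7.4 the Lys and Arg side chains are protonated (+1), the Asp and Glu side chains are deprotonated (−1), and with His taken as neutral all other side chains carry no charge.
Positive (K, R): Arg1, Arg11, Arg21, Lys29 → +4.
Negative (D, E): Asp17, Asp28 → −2.
Net charge = (+4) + (−2) = +2.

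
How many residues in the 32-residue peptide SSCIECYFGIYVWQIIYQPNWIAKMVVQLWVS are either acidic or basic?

2

Acidic: D, E. Basic: H, K, R.
Acidic residues here: E5 (1).
Basic residues here: K24 (1).
The two groups share no amino acid, so total = 1 + 1 = 2.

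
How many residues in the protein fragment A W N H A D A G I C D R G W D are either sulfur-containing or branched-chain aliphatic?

Sulfur-containing: C, M. Branched-chain aliphatic: I, L, V.
Sulfur-containing residues here: C10 (1).
Branched-chain aliphatic residues here: I9 (1).
The two groups share no amino acid, so total = 1 + 1 = 2.

2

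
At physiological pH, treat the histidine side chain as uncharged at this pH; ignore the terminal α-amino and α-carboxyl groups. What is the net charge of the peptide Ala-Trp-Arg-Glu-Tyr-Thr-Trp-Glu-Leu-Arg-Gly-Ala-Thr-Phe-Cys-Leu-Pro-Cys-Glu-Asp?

-2

Near pH 7.4, K and R contribute +1 each, D and E contribute −1 each, and every other side chain (His included, as stated) is uncharged.
Positive (K, R): Arg3, Arg10 → +2.
Negative (D, E): Glu4, Glu8, Glu19, Asp20 → −4.
Net charge = (+2) + (−4) = −2.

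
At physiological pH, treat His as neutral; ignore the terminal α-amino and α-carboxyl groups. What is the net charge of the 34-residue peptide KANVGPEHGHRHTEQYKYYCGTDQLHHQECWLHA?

-1

Near pH 7.4, K and R contribute +1 each, D and E contribute −1 each, and every other side chain (His included, as stated) is uncharged.
Positive (K, R): K1, R11, K17 → +3.
Negative (D, E): E7, E14, D23, E29 → −4.
Net charge = (+3) + (−4) = −1.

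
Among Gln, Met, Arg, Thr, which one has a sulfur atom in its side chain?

Met

The sulfur-bearing residues are cysteine (–SH) and methionine (–S–CH₃).
Of the listed options, only Met belongs to this group.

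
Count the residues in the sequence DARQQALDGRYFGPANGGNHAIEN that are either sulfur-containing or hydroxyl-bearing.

1

Sulfur-containing: C, M. Hydroxyl-bearing: S, T, Y.
Sulfur-containing residues here: none (0).
Hydroxyl-bearing residues here: Y11 (1).
The two groups share no amino acid, so total = 0 + 1 = 1.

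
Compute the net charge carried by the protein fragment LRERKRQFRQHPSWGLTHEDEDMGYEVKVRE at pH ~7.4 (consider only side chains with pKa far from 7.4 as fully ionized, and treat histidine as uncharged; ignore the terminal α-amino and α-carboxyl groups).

Near pH 7.4, K and R contribute +1 each, D and E contribute −1 each, and every other side chain (His included, as stated) is uncharged.
Positive (K, R): R2, R4, K5, R6, R9, K28, R30 → +7.
Negative (D, E): E3, E19, D20, E21, D22, E26, E31 → −7.
Net charge = (+7) + (−7) = 0.

0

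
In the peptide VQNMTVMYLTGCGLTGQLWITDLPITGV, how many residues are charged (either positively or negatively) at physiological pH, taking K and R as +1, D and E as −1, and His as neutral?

Charged side chains at pH ~7.4: K, R (positive); D, E (negative).
Matching residues: D22.

1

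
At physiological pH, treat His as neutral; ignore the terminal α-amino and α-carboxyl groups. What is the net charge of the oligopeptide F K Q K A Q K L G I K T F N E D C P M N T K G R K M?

Near pH 7.4, K and R contribute +1 each, D and E contribute −1 each, and every other side chain (His included, as stated) is uncharged.
Positive (K, R): K2, K4, K7, K11, K22, R24, K25 → +7.
Negative (D, E): E15, D16 → −2.
Net charge = (+7) + (−2) = +5.

+5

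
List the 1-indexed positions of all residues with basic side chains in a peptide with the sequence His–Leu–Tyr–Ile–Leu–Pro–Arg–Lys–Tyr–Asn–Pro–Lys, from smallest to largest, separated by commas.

1, 7, 8, 12

The basic amino acids are Lys (K), Arg (R), and His (H).
Matching residues: His1, Arg7, Lys8, Lys12.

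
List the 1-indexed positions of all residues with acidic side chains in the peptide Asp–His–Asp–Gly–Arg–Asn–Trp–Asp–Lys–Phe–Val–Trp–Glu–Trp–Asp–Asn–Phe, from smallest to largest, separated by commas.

1, 3, 8, 13, 15

Aspartate (D) and glutamate (E) have carboxylic-acid side chains and are the acidic amino acids.
Matching residues: Asp1, Asp3, Asp8, Glu13, Asp15.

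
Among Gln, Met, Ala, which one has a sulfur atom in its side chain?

The sulfur-bearing residues are cysteine (–SH) and methionine (–S–CH₃).
Of the listed options, only Met belongs to this group.

Met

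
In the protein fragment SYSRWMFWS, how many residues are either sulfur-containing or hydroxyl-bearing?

5

Sulfur-containing: C, M. Hydroxyl-bearing: S, T, Y.
Sulfur-containing residues here: M6 (1).
Hydroxyl-bearing residues here: S1, Y2, S3, S9 (4).
The two groups share no amino acid, so total = 1 + 4 = 5.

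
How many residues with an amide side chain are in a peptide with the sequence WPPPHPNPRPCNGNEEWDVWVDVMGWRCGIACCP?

The amide-side-chain residues are Asn (N) and Gln (Q).
Matching residues: N7, N12, N14.

3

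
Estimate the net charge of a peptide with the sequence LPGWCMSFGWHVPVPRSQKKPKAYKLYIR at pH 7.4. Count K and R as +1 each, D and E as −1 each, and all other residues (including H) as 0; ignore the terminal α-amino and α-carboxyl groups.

+6

Positive (K, R): R16, K19, K20, K22, K25, R29 → +6.
Negative (D, E): none → −0.
Net charge = (+6) + (−0) = +6.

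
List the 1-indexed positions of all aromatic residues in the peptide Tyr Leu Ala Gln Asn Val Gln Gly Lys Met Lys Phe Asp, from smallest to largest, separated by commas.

1, 12

F, W, and Y each carry an aromatic ring on the side chain.
Matching residues: Tyr1, Phe12.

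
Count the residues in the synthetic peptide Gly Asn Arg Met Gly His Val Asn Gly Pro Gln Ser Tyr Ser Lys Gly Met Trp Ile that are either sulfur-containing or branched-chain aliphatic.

4

Sulfur-containing: C, M. Branched-chain aliphatic: I, L, V.
Sulfur-containing residues here: Met4, Met17 (2).
Branched-chain aliphatic residues here: Val7, Ile19 (2).
The two groups share no amino acid, so total = 2 + 2 = 4.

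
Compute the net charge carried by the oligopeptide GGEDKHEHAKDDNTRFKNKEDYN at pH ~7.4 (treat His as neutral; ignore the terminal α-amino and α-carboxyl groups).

-2

At pH ~7.4 the Lys and Arg side chains are protonated (+1), the Asp and Glu side chains are deprotonated (−1), and with His taken as neutral all other side chains carry no charge.
Positive (K, R): K5, K10, R15, K17, K19 → +5.
Negative (D, E): E3, D4, E7, D11, D12, E20, D21 → −7.
Net charge = (+5) + (−7) = −2.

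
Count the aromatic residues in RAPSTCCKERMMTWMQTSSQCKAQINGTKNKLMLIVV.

1

F, W, and Y each carry an aromatic ring on the side chain.
Matching residues: W14.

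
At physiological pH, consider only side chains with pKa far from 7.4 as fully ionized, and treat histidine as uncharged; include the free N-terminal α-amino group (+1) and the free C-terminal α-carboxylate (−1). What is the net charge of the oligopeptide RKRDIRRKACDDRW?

+4

Near pH 7.4, K and R contribute +1 each, D and E contribute −1 each, and every other side chain (His included, as stated) is uncharged.
Positive (K, R): R1, K2, R3, R6, R7, K8, R13 → +7.
Negative (D, E): D4, D11, D12 → −3.
The N-terminus (+1) and C-terminus (−1) cancel.
Net charge = (+7) + (−3) = +4.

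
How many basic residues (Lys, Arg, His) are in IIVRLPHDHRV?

4

Matching residues: R4, H7, H9, R10.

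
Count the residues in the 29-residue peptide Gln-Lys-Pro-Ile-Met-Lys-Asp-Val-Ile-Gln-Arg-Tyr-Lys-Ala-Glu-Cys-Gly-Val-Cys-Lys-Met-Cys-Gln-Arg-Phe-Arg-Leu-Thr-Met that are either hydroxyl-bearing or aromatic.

Hydroxyl-bearing: S, T, Y. Aromatic: F, W, Y.
Hydroxyl-bearing residues here: Tyr12, Thr28 (2).
Aromatic residues here: Tyr12, Phe25 (2).
Y is in both groups, so the 1 Y residue must not be double-counted.
Total = 2 + 2 − 1 = 3.

3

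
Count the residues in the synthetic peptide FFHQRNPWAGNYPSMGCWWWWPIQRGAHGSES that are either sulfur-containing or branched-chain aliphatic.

3

Sulfur-containing: C, M. Branched-chain aliphatic: I, L, V.
Sulfur-containing residues here: M15, C17 (2).
Branched-chain aliphatic residues here: I23 (1).
The two groups share no amino acid, so total = 2 + 1 = 3.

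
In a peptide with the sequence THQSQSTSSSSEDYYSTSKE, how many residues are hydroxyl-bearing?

13

Serine (S), threonine (T), and tyrosine (Y) each carry a hydroxyl group on the side chain.
Matching residues: T1, S4, S6, T7, S8, S9, S10, S11, Y14, Y15, S16, T17, S18.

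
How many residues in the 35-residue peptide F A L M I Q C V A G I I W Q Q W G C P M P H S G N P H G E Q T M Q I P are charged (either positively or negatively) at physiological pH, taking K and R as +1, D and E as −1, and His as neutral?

1

Charged side chains at pH ~7.4: K, R (positive); D, E (negative).
Matching residues: E29.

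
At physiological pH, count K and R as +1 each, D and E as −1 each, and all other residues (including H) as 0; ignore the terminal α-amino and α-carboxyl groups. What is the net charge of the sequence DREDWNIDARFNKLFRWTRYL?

Positive (K, R): R2, R10, K13, R16, R19 → +5.
Negative (D, E): D1, E3, D4, D8 → −4.
Net charge = (+5) + (−4) = +1.

+1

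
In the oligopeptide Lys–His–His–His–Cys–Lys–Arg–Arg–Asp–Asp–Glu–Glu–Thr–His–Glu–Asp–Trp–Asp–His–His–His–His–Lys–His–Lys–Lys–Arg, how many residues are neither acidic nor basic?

3

Acidic: D, E. Basic: K, R, H. All other residues are neither.
Matching residues: Cys5, Thr13, Trp17.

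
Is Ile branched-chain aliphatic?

Yes

The BCAAs are Val, Leu, and Ile — aliphatic side chains with a branch point.
Isoleucine is in this group.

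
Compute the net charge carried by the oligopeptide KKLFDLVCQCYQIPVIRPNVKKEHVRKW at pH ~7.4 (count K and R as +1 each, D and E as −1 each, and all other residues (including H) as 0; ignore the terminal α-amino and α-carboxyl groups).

+5

Positive (K, R): K1, K2, R17, K21, K22, R26, K27 → +7.
Negative (D, E): D5, E23 → −2.
Net charge = (+7) + (−2) = +5.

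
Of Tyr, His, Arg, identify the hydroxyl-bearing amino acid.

Tyr

The –OH-bearing residues are Ser, Thr (aliphatic alcohols), and Tyr (phenol).
Of the listed options, only Tyr belongs to this group.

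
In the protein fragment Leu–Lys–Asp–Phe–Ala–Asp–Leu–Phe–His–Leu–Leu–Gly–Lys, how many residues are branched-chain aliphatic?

4

Valine (V), leucine (L), and isoleucine (I) are the branched-chain amino acids.
Matching residues: Leu1, Leu7, Leu10, Leu11.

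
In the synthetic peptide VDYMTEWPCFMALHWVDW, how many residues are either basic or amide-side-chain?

Basic: H, K, R. Amide-side-chain: N, Q.
Basic residues here: H14 (1).
Amide-side-chain residues here: none (0).
The two groups share no amino acid, so total = 1 + 0 = 1.

1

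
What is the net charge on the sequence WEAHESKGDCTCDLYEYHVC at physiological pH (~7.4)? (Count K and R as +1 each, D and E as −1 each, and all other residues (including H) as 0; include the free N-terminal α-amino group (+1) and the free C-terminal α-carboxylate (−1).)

-4

Positive (K, R): K7 → +1.
Negative (D, E): E2, E5, D9, D13, E16 → −5.
The N-terminus (+1) and C-terminus (−1) cancel.
Net charge = (+1) + (−5) = −4.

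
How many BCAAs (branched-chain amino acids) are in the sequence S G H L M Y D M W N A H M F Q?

The BCAAs are Val, Leu, and Ile — aliphatic side chains with a branch point.
Matching residues: L4.

1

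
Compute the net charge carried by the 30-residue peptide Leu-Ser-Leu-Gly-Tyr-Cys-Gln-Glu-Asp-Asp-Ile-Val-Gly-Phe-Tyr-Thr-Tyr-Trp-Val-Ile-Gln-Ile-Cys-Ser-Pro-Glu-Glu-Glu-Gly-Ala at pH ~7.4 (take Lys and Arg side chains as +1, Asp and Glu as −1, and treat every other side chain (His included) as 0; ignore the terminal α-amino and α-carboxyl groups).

-6

Positive (K, R): none → +0.
Negative (D, E): Glu8, Asp9, Asp10, Glu26, Glu27, Glu28 → −6.
Net charge = (+0) + (−6) = −6.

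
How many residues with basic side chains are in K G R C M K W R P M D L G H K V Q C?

K, R, and H are the three residues with basic side chains (ε-amine, guanidinium, and imidazole respectively).
Matching residues: K1, R3, K6, R8, H14, K15.

6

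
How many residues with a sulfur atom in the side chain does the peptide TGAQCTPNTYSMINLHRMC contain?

4

The sulfur-bearing residues are cysteine (–SH) and methionine (–S–CH₃).
Matching residues: C5, M12, M18, C19.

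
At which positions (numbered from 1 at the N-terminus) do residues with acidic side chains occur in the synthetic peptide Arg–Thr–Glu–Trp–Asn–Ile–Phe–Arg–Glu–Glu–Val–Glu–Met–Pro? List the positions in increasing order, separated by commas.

3, 9, 10, 12

The acidic residues are Asp (D) and Glu (E), whose side chains end in a carboxylate group.
Matching residues: Glu3, Glu9, Glu10, Glu12.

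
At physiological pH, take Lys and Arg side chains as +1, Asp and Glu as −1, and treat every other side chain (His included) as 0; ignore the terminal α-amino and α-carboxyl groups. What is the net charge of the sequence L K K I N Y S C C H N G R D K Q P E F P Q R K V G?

Positive (K, R): K2, K3, R13, K15, R22, K23 → +6.
Negative (D, E): D14, E18 → −2.
Net charge = (+6) + (−2) = +4.

+4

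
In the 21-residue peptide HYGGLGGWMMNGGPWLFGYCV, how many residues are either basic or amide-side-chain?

2

Basic: H, K, R. Amide-side-chain: N, Q.
Basic residues here: H1 (1).
Amide-side-chain residues here: N11 (1).
The two groups share no amino acid, so total = 1 + 1 = 2.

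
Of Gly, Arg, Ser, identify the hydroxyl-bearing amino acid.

The –OH-bearing residues are Ser, Thr (aliphatic alcohols), and Tyr (phenol).
Of the listed options, only Ser belongs to this group.

Ser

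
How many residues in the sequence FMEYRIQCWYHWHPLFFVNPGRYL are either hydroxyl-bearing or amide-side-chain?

Hydroxyl-bearing: S, T, Y. Amide-side-chain: N, Q.
Hydroxyl-bearing residues here: Y4, Y10, Y23 (3).
Amide-side-chain residues here: Q7, N19 (2).
The two groups share no amino acid, so total = 3 + 2 = 5.

5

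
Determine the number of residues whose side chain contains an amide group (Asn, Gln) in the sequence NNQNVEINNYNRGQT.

8

Matching residues: N1, N2, Q3, N4, N8, N9, N11, Q14.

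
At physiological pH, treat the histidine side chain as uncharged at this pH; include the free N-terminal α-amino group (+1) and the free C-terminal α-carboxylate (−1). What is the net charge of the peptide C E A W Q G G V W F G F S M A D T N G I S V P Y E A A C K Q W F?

Near pH 7.4, K and R contribute +1 each, D and E contribute −1 each, and every other side chain (His included, as stated) is uncharged.
Positive (K, R): K29 → +1.
Negative (D, E): E2, D16, E25 → −3.
The N-terminus (+1) and C-terminus (−1) cancel.
Net charge = (+1) + (−3) = −2.

-2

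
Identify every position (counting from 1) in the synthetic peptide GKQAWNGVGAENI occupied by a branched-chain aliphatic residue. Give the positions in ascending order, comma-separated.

8, 13

V, L, and I make up the branched-chain aliphatic group.
Matching residues: V8, I13.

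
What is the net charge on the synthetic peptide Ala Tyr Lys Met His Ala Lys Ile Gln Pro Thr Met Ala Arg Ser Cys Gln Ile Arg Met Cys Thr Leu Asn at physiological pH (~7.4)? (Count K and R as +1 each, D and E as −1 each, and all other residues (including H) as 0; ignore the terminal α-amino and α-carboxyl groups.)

Positive (K, R): Lys3, Lys7, Arg14, Arg19 → +4.
Negative (D, E): none → −0.
Net charge = (+4) + (−0) = +4.

+4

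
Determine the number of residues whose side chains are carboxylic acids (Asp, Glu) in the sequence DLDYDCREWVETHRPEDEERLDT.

10

Matching residues: D1, D3, D5, E8, E11, E16, D17, E18, E19, D22.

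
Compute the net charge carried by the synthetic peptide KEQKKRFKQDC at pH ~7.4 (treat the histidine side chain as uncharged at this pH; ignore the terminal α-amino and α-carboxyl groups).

+3

Near pH 7.4, K and R contribute +1 each, D and E contribute −1 each, and every other side chain (His included, as stated) is uncharged.
Positive (K, R): K1, K4, K5, R6, K8 → +5.
Negative (D, E): E2, D10 → −2.
Net charge = (+5) + (−2) = +3.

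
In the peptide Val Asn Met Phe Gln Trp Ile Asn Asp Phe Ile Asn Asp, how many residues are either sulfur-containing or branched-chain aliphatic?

4

Sulfur-containing: C, M. Branched-chain aliphatic: I, L, V.
Sulfur-containing residues here: Met3 (1).
Branched-chain aliphatic residues here: Val1, Ile7, Ile11 (3).
The two groups share no amino acid, so total = 1 + 3 = 4.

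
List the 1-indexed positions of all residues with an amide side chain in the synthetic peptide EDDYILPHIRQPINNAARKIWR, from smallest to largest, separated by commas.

Asparagine (N) and glutamine (Q) have uncharged amide side chains.
Matching residues: Q11, N14, N15.

11, 14, 15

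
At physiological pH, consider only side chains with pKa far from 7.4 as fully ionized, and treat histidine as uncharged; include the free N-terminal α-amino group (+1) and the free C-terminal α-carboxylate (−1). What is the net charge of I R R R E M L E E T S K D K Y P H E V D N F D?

-2

At pH ~7.4 the Lys and Arg side chains are protonated (+1), the Asp and Glu side chains are deprotonated (−1), and with His taken as neutral all other side chains carry no charge.
Positive (K, R): R2, R3, R4, K12, K14 → +5.
Negative (D, E): E5, E8, E9, D13, E18, D20, D23 → −7.
The N-terminus (+1) and C-terminus (−1) cancel.
Net charge = (+5) + (−7) = −2.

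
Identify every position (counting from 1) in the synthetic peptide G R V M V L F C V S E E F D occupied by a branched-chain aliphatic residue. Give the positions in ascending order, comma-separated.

V, L, and I make up the branched-chain aliphatic group.
Matching residues: V3, V5, L6, V9.

3, 5, 6, 9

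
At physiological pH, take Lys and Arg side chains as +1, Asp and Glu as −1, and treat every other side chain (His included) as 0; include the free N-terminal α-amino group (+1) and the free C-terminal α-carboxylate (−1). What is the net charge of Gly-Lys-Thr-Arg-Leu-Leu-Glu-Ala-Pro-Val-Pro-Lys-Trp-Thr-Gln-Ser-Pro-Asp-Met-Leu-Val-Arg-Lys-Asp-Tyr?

Positive (K, R): Lys2, Arg4, Lys12, Arg22, Lys23 → +5.
Negative (D, E): Glu7, Asp18, Asp24 → −3.
The N-terminus (+1) and C-terminus (−1) cancel.
Net charge = (+5) + (−3) = +2.

+2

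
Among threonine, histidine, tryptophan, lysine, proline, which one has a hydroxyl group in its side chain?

threonine

Serine (S), threonine (T), and tyrosine (Y) each carry a hydroxyl group on the side chain.
Of the listed options, only threonine belongs to this group.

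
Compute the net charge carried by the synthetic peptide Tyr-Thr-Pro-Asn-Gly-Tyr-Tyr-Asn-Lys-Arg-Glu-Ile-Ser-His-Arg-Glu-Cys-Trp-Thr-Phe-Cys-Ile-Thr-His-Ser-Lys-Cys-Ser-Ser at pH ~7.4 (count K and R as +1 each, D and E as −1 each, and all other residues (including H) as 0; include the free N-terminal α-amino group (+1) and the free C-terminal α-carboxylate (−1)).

+2

Positive (K, R): Lys9, Arg10, Arg15, Lys26 → +4.
Negative (D, E): Glu11, Glu16 → −2.
The N-terminus (+1) and C-terminus (−1) cancel.
Net charge = (+4) + (−2) = +2.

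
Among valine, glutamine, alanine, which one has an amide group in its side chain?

glutamine

Asparagine (N) and glutamine (Q) have uncharged amide side chains.
Of the listed options, only glutamine belongs to this group.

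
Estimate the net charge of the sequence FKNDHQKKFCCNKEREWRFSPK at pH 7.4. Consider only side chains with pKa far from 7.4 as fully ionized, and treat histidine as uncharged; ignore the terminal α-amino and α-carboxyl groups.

+4

Near pH 7.4, K and R contribute +1 each, D and E contribute −1 each, and every other side chain (His included, as stated) is uncharged.
Positive (K, R): K2, K7, K8, K13, R15, R18, K22 → +7.
Negative (D, E): D4, E14, E16 → −3.
Net charge = (+7) + (−3) = +4.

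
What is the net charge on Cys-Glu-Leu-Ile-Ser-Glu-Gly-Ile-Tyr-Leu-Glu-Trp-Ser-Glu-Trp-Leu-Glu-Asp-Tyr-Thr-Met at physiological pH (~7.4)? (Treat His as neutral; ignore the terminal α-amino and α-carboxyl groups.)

The side chains ionized at physiological pH are Lys/Arg (+1) and Asp/Glu (−1); with His treated as neutral, nothing else contributes.
Positive (K, R): none → +0.
Negative (D, E): Glu2, Glu6, Glu11, Glu14, Glu17, Asp18 → −6.
Net charge = (+0) + (−6) = −6.

-6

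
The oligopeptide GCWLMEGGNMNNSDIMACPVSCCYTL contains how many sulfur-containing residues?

7

Only Cys (C) and Met (M) have a sulfur atom in the side chain.
Matching residues: C2, M5, M10, M16, C18, C22, C23.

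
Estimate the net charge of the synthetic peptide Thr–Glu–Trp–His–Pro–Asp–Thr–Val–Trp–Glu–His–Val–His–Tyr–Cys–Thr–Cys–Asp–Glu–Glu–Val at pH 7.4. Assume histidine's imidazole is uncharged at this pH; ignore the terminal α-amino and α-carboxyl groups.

-6

Near pH 7.4, K and R contribute +1 each, D and E contribute −1 each, and every other side chain (His included, as stated) is uncharged.
Positive (K, R): none → +0.
Negative (D, E): Glu2, Asp6, Glu10, Asp18, Glu19, Glu20 → −6.
Net charge = (+0) + (−6) = −6.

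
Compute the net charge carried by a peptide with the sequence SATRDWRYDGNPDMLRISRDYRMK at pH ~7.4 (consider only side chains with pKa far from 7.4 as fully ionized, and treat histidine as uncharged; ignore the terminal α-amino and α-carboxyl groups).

At pH ~7.4 the Lys and Arg side chains are protonated (+1), the Asp and Glu side chains are deprotonated (−1), and with His taken as neutral all other side chains carry no charge.
Positive (K, R): R4, R7, R16, R19, R22, K24 → +6.
Negative (D, E): D5, D9, D13, D20 → −4.
Net charge = (+6) + (−4) = +2.

+2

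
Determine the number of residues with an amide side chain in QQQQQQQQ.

8

Asparagine (N) and glutamine (Q) have uncharged amide side chains.
Matching residues: Q1, Q2, Q3, Q4, Q5, Q6, Q7, Q8.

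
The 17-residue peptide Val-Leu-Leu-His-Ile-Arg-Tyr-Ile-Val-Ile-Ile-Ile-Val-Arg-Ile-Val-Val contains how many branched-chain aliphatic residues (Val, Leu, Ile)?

Matching residues: Val1, Leu2, Leu3, Ile5, Ile8, Val9, Ile10, Ile11, Ile12, Val13, Ile15, Val16, Val17.

13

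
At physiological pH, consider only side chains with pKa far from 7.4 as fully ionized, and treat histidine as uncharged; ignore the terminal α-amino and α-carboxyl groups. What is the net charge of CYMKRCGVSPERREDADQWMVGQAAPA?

0

Near pH 7.4, K and R contribute +1 each, D and E contribute −1 each, and every other side chain (His included, as stated) is uncharged.
Positive (K, R): K4, R5, R12, R13 → +4.
Negative (D, E): E11, E14, D15, D17 → −4.
Net charge = (+4) + (−4) = 0.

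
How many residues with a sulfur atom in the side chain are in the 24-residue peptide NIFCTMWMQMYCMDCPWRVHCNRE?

Only Cys (C) and Met (M) have a sulfur atom in the side chain.
Matching residues: C4, M6, M8, M10, C12, M13, C15, C21.

8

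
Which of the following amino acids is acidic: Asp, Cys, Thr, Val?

Asp

Aspartate (D) and glutamate (E) have carboxylic-acid side chains and are the acidic amino acids.
Of the listed options, only Asp belongs to this group.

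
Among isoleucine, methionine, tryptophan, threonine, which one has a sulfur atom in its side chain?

Only Cys (C) and Met (M) have a sulfur atom in the side chain.
Of the listed options, only methionine belongs to this group.

methionine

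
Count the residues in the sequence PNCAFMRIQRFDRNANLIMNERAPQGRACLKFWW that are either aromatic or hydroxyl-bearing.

5

Aromatic: F, W, Y. Hydroxyl-bearing: S, T, Y.
Aromatic residues here: F5, F11, F32, W33, W34 (5).
Hydroxyl-bearing residues here: none (0).
(Y belongs to both groups, but none appear in this sequence.) Total = 5 + 0 = 5.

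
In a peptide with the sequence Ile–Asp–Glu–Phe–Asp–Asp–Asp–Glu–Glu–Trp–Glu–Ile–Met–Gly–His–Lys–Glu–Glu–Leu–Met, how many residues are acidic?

10

The acidic residues are Asp (D) and Glu (E), whose side chains end in a carboxylate group.
Matching residues: Asp2, Glu3, Asp5, Asp6, Asp7, Glu8, Glu9, Glu11, Glu17, Glu18.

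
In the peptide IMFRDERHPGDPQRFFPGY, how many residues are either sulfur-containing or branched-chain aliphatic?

2

Sulfur-containing: C, M. Branched-chain aliphatic: I, L, V.
Sulfur-containing residues here: M2 (1).
Branched-chain aliphatic residues here: I1 (1).
The two groups share no amino acid, so total = 1 + 1 = 2.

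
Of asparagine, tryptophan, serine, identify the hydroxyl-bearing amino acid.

serine

S, T, and Y are the three residues with a side-chain hydroxyl.
Of the listed options, only serine belongs to this group.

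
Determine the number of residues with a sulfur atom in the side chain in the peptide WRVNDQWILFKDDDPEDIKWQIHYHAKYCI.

Cysteine (C, thiol) and methionine (M, thioether) are the two sulfur-containing amino acids.
Matching residues: C29.

1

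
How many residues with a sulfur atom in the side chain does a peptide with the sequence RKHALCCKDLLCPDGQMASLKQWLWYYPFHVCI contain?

The sulfur-bearing residues are cysteine (–SH) and methionine (–S–CH₃).
Matching residues: C6, C7, C12, M17, C32.

5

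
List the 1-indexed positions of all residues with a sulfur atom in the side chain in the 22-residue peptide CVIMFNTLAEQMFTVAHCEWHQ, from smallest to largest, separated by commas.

1, 4, 12, 18

Cysteine (C, thiol) and methionine (M, thioether) are the two sulfur-containing amino acids.
Matching residues: C1, M4, M12, C18.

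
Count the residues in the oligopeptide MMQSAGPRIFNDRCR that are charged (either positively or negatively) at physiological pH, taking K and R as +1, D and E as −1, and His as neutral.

Charged side chains at pH ~7.4: K, R (positive); D, E (negative).
Matching residues: R8, D12, R13, R15.

4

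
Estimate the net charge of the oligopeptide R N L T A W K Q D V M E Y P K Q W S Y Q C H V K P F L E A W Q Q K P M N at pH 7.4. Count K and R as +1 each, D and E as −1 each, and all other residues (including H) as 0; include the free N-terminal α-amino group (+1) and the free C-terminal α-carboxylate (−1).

Positive (K, R): R1, K7, K15, K24, K33 → +5.
Negative (D, E): D9, E12, E28 → −3.
The N-terminus (+1) and C-terminus (−1) cancel.
Net charge = (+5) + (−3) = +2.

+2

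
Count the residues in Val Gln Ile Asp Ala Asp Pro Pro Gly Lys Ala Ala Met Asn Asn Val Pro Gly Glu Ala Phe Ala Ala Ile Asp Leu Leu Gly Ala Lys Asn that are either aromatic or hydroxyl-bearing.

Aromatic: F, W, Y. Hydroxyl-bearing: S, T, Y.
Aromatic residues here: Phe21 (1).
Hydroxyl-bearing residues here: none (0).
(Y belongs to both groups, but none appear in this sequence.) Total = 1 + 0 = 1.

1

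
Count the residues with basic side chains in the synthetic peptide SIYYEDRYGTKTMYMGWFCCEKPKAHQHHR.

8

Lysine (K), arginine (R), and histidine (H) have basic, nitrogen-containing side chains.
Matching residues: R7, K11, K22, K24, H26, H28, H29, R30.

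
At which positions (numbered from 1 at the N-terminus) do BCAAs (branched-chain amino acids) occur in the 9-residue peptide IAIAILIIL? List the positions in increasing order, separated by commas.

1, 3, 5, 6, 7, 8, 9

V, L, and I make up the branched-chain aliphatic group.
Matching residues: I1, I3, I5, L6, I7, I8, L9.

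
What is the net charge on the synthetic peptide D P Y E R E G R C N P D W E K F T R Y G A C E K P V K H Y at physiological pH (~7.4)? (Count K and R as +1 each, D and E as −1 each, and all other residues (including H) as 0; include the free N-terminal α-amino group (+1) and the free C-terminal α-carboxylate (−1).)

0

Positive (K, R): R5, R8, K15, R18, K24, K27 → +6.
Negative (D, E): D1, E4, E6, D12, E14, E23 → −6.
The N-terminus (+1) and C-terminus (−1) cancel.
Net charge = (+6) + (−6) = 0.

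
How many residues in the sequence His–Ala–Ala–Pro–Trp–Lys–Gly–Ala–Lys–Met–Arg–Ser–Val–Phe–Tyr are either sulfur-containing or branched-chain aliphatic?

2

Sulfur-containing: C, M. Branched-chain aliphatic: I, L, V.
Sulfur-containing residues here: Met10 (1).
Branched-chain aliphatic residues here: Val13 (1).
The two groups share no amino acid, so total = 1 + 1 = 2.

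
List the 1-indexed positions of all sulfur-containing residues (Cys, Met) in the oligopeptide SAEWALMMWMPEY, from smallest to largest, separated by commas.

Matching residues: M7, M8, M10.

7, 8, 10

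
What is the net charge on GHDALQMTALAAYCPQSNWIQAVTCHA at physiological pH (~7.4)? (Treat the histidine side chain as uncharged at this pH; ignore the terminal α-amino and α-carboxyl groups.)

At pH ~7.4 the Lys and Arg side chains are protonated (+1), the Asp and Glu side chains are deprotonated (−1), and with His taken as neutral all other side chains carry no charge.
Positive (K, R): none → +0.
Negative (D, E): D3 → −1.
Net charge = (+0) + (−1) = −1.

-1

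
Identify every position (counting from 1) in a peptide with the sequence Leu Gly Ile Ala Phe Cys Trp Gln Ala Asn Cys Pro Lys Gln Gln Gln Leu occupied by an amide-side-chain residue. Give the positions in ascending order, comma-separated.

8, 10, 14, 15, 16

Asparagine (N) and glutamine (Q) have uncharged amide side chains.
Matching residues: Gln8, Asn10, Gln14, Gln15, Gln16.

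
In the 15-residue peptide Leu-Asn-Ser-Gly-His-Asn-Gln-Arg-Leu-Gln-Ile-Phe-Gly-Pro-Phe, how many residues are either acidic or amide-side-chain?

4

Acidic: D, E. Amide-side-chain: N, Q.
Acidic residues here: none (0).
Amide-side-chain residues here: Asn2, Asn6, Gln7, Gln10 (4).
The two groups share no amino acid, so total = 0 + 4 = 4.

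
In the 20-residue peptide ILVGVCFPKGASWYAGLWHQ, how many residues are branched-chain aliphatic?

The BCAAs are Val, Leu, and Ile — aliphatic side chains with a branch point.
Matching residues: I1, L2, V3, V5, L17.

5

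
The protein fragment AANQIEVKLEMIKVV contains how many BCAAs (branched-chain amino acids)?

6

The BCAAs are Val, Leu, and Ile — aliphatic side chains with a branch point.
Matching residues: I5, V7, L9, I12, V14, V15.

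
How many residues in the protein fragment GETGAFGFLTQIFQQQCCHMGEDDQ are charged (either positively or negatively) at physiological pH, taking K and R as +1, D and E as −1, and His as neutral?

4

Charged side chains at pH ~7.4: K, R (positive); D, E (negative).
Matching residues: E2, E22, D23, D24.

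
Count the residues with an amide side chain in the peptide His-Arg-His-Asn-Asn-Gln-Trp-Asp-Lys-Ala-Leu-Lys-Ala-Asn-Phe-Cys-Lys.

4

The amide-side-chain residues are Asn (N) and Gln (Q).
Matching residues: Asn4, Asn5, Gln6, Asn14.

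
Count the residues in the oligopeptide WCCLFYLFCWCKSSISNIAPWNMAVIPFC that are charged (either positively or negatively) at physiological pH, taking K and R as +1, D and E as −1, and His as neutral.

1

Charged side chains at pH ~7.4: K, R (positive); D, E (negative).
Matching residues: K12.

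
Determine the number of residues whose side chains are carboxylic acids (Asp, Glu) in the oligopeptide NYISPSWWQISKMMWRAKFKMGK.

None of the 23 residues belong to this group.

0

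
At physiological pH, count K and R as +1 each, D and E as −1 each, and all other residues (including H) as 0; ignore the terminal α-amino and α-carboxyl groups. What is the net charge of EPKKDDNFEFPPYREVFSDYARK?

Positive (K, R): K3, K4, R14, R22, K23 → +5.
Negative (D, E): E1, D5, D6, E9, E15, D19 → −6.
Net charge = (+5) + (−6) = −1.

-1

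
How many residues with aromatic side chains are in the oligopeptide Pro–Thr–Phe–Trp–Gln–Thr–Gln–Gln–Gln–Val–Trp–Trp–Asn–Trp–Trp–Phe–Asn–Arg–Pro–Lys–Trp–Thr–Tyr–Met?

9

F, W, and Y each carry an aromatic ring on the side chain.
Matching residues: Phe3, Trp4, Trp11, Trp12, Trp14, Trp15, Phe16, Trp21, Tyr23.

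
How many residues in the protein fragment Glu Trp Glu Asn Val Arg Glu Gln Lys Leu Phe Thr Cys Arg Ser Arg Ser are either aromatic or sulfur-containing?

3

Aromatic: F, W, Y. Sulfur-containing: C, M.
Aromatic residues here: Trp2, Phe11 (2).
Sulfur-containing residues here: Cys13 (1).
The two groups share no amino acid, so total = 2 + 1 = 3.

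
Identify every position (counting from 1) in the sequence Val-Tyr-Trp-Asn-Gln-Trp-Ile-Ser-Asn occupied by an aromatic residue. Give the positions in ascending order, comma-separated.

Phenylalanine (F), tryptophan (W), and tyrosine (Y) have aromatic ring side chains.
Matching residues: Tyr2, Trp3, Trp6.

2, 3, 6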